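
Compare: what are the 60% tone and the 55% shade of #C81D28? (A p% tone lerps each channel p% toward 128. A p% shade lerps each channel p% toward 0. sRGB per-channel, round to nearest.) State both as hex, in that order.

#C81D28 is rgb(200, 29, 40).
60% tone:
  R: 200 − 43.2 = 156.8 → 157
  G: 29 + 59.4 = 88.4 → 88
  B: 40 + 0.6×(128−40) = 40 + 52.8 = 92.8 → 93
  → #9D585D
55% shade:
  R: 200 − 110 = 90 → 90
  G: 29 + 0.55×(0−29) = 29 − 15.95 = 13.05 → 13
  B: 40 + 0.55×(0−40) = 40 − 22 = 18 → 18
  → #5A0D12

#9D585D, #5A0D12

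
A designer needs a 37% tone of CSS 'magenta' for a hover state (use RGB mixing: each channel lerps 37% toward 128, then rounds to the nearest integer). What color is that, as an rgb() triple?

rgb(208, 47, 208)

CSS magenta is rgb(255, 0, 255).
A 37% tone moves each channel 37% toward 128:
  R: 255 + 0.37×(128−255) = 255 − 46.99 = 208.01 → 208
  G: 0 + 47.36 = 47.36 → 47
  B: 255 − 46.99 = 208.01 → 208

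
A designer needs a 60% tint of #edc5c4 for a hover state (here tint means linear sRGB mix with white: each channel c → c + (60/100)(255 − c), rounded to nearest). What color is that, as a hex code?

#f8e8e7

#edc5c4 is rgb(237, 197, 196).
A 60% tint moves each channel 60% toward 255:
  R: 237 + 0.6×(255−237) = 237 + 10.8 = 247.8 → 248
  G: 197 + 34.8 = 231.8 → 232
  B: 196 + 0.6×(255−196) = 196 + 35.4 = 231.4 → 231
rgb(248, 232, 231) = #f8e8e7.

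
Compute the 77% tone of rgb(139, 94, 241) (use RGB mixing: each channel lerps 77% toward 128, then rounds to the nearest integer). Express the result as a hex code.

Per channel, c → c + 0.77(128 − c):
  R: 139 − 8.47 = 130.53 → 131
  G: 94 + 0.77×(128−94) = 94 + 26.18 = 120.18 → 120
  B: 241 + 0.77×(128−241) = 241 − 87.01 = 153.99 → 154
rgb(131, 120, 154) = #83789A.

#83789A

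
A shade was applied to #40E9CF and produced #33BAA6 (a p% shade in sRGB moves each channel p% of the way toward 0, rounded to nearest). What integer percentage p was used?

20%

#40E9CF is rgb(64, 233, 207); #33BAA6 is rgb(51, 186, 166).
On the G channel (widest range): 186 ≈ 233 + (p/100)(0 − 233), so p ≈ 100×(186 − 233)/(0 − 233) = -4700/-233 = 20.17.
p = 20 reproduces all three channels after rounding.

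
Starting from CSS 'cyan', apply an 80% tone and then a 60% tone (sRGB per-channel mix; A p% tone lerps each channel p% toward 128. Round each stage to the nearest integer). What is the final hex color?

CSS cyan is rgb(0, 255, 255).
Per channel, c → c + 0.8(128 − c):
  R: 0 + 0.8×(128−0) = 0 + 102.4 = 102.4 → 102
  G: 255 − 101.6 = 153.4 → 153
  B: 255 + 0.8×(128−255) = 255 − 101.6 = 153.4 → 153
After the tone: rgb(102, 153, 153) = #669999.
A 60% tone moves each channel 60% toward 128:
  R: 102 + 0.6×(128−102) = 102 + 15.6 = 117.6 → 118
  G: 153 − 15 = 138 → 138
  B: 153 + 0.6×(128−153) = 153 − 15 = 138 → 138
rgb(118, 138, 138) = #768A8A.

#768A8A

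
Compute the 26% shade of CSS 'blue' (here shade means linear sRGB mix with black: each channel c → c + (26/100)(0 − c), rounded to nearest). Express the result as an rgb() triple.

rgb(0, 0, 189)

CSS blue is rgb(0, 0, 255).
A 26% shade moves each channel 26% toward 0:
  R: 0 + 0 = 0 → 0
  G: 0 + 0.26×(0−0) = 0 + 0 = 0 → 0
  B: 255 + 0.26×(0−255) = 255 − 66.3 = 188.7 → 189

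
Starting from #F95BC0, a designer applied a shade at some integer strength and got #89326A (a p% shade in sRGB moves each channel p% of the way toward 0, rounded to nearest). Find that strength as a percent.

#F95BC0 is rgb(249, 91, 192); #89326A is rgb(137, 50, 106).
On the R channel (widest range): 137 ≈ 249 + (p/100)(0 − 249), so p ≈ 100×(137 − 249)/(0 − 249) = -11200/-249 = 44.98.
p = 45 reproduces all three channels after rounding.

45%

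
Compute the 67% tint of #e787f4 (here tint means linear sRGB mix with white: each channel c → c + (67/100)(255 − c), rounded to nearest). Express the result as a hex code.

#f7d7fb

#e787f4 is rgb(231, 135, 244).
Lerp each channel 67% toward 255:
  R: 231 + 0.67×(255−231) = 231 + 16.08 = 247.08 → 247
  G: 135 + 0.67×(255−135) = 135 + 80.4 = 215.4 → 215
  B: 244 + 7.37 = 251.37 → 251
rgb(247, 215, 251) = #f7d7fb.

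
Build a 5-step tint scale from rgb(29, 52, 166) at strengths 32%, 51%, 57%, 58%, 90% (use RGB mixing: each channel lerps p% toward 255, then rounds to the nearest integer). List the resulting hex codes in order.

#6575C2, #909CD3, #9EA8D9, #A0AADA, #E8EBF6

32%: (29 + 72.32 = 101.32→101, 52 + 64.96 = 116.96→117, 166 + 28.48 = 194.48→194) → #6575C2
51%: (29 + 115.26 = 144.26→144, 52 + 103.53 = 155.53→156, 166 + 45.39 = 211.39→211) → #909CD3
57%: (29 + 128.82 = 157.82→158, 52 + 115.71 = 167.71→168, 166 + 50.73 = 216.73→217) → #9EA8D9
58%: (29 + 131.08 = 160.08→160, 52 + 117.74 = 169.74→170, 166 + 51.62 = 217.62→218) → #A0AADA
90%: (29 + 203.4 = 232.4→232, 52 + 182.7 = 234.7→235, 166 + 80.1 = 246.1→246) → #E8EBF6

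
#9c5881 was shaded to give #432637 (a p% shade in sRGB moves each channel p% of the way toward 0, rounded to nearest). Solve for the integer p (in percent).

#9c5881 is rgb(156, 88, 129); #432637 is rgb(67, 38, 55).
On the R channel (widest range): 67 ≈ 156 + (p/100)(0 − 156), so p ≈ 100×(67 − 156)/(0 − 156) = -8900/-156 = 57.05.
p = 57 reproduces all three channels after rounding.

57%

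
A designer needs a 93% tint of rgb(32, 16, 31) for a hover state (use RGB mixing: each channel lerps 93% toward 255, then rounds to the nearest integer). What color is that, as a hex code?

A 93% tint moves each channel 93% toward 255:
  R: 32 + 207.39 = 239.39 → 239
  G: 16 + 0.93×(255−16) = 16 + 222.27 = 238.27 → 238
  B: 31 + 208.32 = 239.32 → 239
rgb(239, 238, 239) = #EFEEEF.

#EFEEEF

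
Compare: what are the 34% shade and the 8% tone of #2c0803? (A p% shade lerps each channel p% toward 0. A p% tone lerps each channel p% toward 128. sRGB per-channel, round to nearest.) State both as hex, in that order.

#2c0803 is rgb(44, 8, 3).
34% shade:
  R: 44 + 0.34×(0−44) = 44 − 14.96 = 29.04 → 29
  G: 8 + 0.34×(0−8) = 8 − 2.72 = 5.28 → 5
  B: 3 + 0.34×(0−3) = 3 − 1.02 = 1.98 → 2
  → #1d0502
8% tone:
  R: 44 + 0.08×(128−44) = 44 + 6.72 = 50.72 → 51
  G: 8 + 9.6 = 17.6 → 18
  B: 3 + 10 = 13 → 13
  → #33120d

#1d0502, #33120d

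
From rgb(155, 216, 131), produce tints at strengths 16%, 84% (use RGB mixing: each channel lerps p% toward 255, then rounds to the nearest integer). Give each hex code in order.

16%: (155 + 16 = 171→171, 216 + 6.24 = 222.24→222, 131 + 19.84 = 150.84→151) → #ABDE97
84%: (155 + 84 = 239→239, 216 + 32.76 = 248.76→249, 131 + 104.16 = 235.16→235) → #EFF9EB

#ABDE97, #EFF9EB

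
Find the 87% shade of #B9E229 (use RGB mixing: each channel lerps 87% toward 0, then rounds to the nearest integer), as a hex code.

#B9E229 is rgb(185, 226, 41).
Lerp each channel 87% toward 0:
  R: 185 + 0.87×(0−185) = 185 − 160.95 = 24.05 → 24
  G: 226 + 0.87×(0−226) = 226 − 196.62 = 29.38 → 29
  B: 41 + 0.87×(0−41) = 41 − 35.67 = 5.33 → 5
rgb(24, 29, 5) = #181D05.

#181D05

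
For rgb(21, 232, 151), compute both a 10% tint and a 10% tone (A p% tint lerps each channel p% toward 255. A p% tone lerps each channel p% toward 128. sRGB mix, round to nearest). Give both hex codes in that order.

#2CEAA1, #20DE95

10% tint:
  R: 21 + 0.1×(255−21) = 21 + 23.4 = 44.4 → 44
  G: 232 + 2.3 = 234.3 → 234
  B: 151 + 10.4 = 161.4 → 161
  → #2CEAA1
10% tone:
  R: 21 + 10.7 = 31.7 → 32
  G: 232 + 0.1×(128−232) = 232 − 10.4 = 221.6 → 222
  B: 151 + 0.1×(128−151) = 151 − 2.3 = 148.7 → 149
  → #20DE95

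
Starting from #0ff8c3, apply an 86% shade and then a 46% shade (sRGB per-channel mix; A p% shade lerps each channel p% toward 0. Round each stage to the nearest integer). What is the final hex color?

#0ff8c3 is rgb(15, 248, 195).
Per channel, c → c + 0.86(0 − c):
  R: 15 + 0.86×(0−15) = 15 − 12.9 = 2.1 → 2
  G: 248 − 213.28 = 34.72 → 35
  B: 195 − 167.7 = 27.3 → 27
After the shade: rgb(2, 35, 27) = #02231b.
Per channel, c → c + 0.46(0 − c):
  R: 2 + 0.46×(0−2) = 2 − 0.92 = 1.08 → 1
  G: 35 + 0.46×(0−35) = 35 − 16.1 = 18.9 → 19
  B: 27 − 12.42 = 14.58 → 15
rgb(1, 19, 15) = #01130f.

#01130f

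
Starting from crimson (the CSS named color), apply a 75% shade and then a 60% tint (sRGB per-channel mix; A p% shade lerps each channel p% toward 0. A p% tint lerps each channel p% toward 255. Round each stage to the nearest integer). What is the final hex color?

#AF9B9F

CSS crimson is rgb(220, 20, 60).
A 75% shade moves each channel 75% toward 0:
  R: 220 − 165 = 55 → 55
  G: 20 + 0.75×(0−20) = 20 − 15 = 5 → 5
  B: 60 + 0.75×(0−60) = 60 − 45 = 15 → 15
After the shade: rgb(55, 5, 15) = #37050F.
A 60% tint moves each channel 60% toward 255:
  R: 55 + 0.6×(255−55) = 55 + 120 = 175 → 175
  G: 5 + 0.6×(255−5) = 5 + 150 = 155 → 155
  B: 15 + 0.6×(255−15) = 15 + 144 = 159 → 159
rgb(175, 155, 159) = #AF9B9F.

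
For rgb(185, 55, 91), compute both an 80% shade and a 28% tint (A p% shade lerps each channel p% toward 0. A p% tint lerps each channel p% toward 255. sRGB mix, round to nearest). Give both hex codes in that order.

80% shade:
  R: 185 + 0.8×(0−185) = 185 − 148 = 37 → 37
  G: 55 + 0.8×(0−55) = 55 − 44 = 11 → 11
  B: 91 + 0.8×(0−91) = 91 − 72.8 = 18.2 → 18
  → #250b12
28% tint:
  R: 185 + 19.6 = 204.6 → 205
  G: 55 + 0.28×(255−55) = 55 + 56 = 111 → 111
  B: 91 + 0.28×(255−91) = 91 + 45.92 = 136.92 → 137
  → #cd6f89

#250b12, #cd6f89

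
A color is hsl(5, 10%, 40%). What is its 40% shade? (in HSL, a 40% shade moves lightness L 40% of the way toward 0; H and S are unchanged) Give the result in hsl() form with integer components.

hsl(5, 10%, 24%)

L moves 40% from 40 toward 0: 40 − 16 = 24 → 24.
H and S are unchanged.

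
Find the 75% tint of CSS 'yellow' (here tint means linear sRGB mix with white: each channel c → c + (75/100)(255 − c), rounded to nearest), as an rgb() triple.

CSS yellow is rgb(255, 255, 0).
Lerp each channel 75% toward 255:
  R: 255 + 0.75×(255−255) = 255 + 0 = 255 → 255
  G: 255 + 0.75×(255−255) = 255 + 0 = 255 → 255
  B: 0 + 0.75×(255−0) = 0 + 191.25 = 191.25 → 191

rgb(255, 255, 191)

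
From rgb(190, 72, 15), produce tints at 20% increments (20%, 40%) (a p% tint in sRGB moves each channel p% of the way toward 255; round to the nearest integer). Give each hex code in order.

20%: (190 + 13 = 203→203, 72 + 36.6 = 108.6→109, 15 + 48 = 63→63) → #CB6D3F
40%: (190 + 26 = 216→216, 72 + 73.2 = 145.2→145, 15 + 96 = 111→111) → #D8916F

#CB6D3F, #D8916F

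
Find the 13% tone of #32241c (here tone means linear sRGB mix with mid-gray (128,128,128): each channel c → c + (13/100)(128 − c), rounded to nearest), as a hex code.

#32241c is rgb(50, 36, 28).
Per channel, c → c + 0.13(128 − c):
  R: 50 + 10.14 = 60.14 → 60
  G: 36 + 0.13×(128−36) = 36 + 11.96 = 47.96 → 48
  B: 28 + 0.13×(128−28) = 28 + 13 = 41 → 41
rgb(60, 48, 41) = #3c3029.

#3c3029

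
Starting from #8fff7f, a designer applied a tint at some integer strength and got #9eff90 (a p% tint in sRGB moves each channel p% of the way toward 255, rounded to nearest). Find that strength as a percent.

13%

#8fff7f is rgb(143, 255, 127); #9eff90 is rgb(158, 255, 144).
On the B channel (widest range): 144 ≈ 127 + (p/100)(255 − 127), so p ≈ 100×(144 − 127)/(255 − 127) = 1700/128 = 13.28.
p = 13 reproduces all three channels after rounding.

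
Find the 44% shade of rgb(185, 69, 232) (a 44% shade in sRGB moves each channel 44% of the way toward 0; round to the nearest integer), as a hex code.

A 44% shade moves each channel 44% toward 0:
  R: 185 − 81.4 = 103.6 → 104
  G: 69 − 30.36 = 38.64 → 39
  B: 232 + 0.44×(0−232) = 232 − 102.08 = 129.92 → 130
rgb(104, 39, 130) = #682782.

#682782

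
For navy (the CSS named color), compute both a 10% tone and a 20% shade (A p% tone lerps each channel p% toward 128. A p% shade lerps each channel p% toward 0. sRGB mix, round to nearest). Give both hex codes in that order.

CSS navy is rgb(0, 0, 128).
10% tone:
  R: 0 + 0.1×(128−0) = 0 + 12.8 = 12.8 → 13
  G: 0 + 0.1×(128−0) = 0 + 12.8 = 12.8 → 13
  B: 128 + 0.1×(128−128) = 128 + 0 = 128 → 128
  → #0D0D80
20% shade:
  R: 0 + 0 = 0 → 0
  G: 0 + 0 = 0 → 0
  B: 128 + 0.2×(0−128) = 128 − 25.6 = 102.4 → 102
  → #000066

#0D0D80, #000066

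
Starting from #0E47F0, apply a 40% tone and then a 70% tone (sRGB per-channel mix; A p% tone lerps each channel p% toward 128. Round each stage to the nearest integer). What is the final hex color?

#0E47F0 is rgb(14, 71, 240).
A 40% tone moves each channel 40% toward 128:
  R: 14 + 0.4×(128−14) = 14 + 45.6 = 59.6 → 60
  G: 71 + 0.4×(128−71) = 71 + 22.8 = 93.8 → 94
  B: 240 − 44.8 = 195.2 → 195
After the tone: rgb(60, 94, 195) = #3C5EC3.
Per channel, c → c + 0.7(128 − c):
  R: 60 + 0.7×(128−60) = 60 + 47.6 = 107.6 → 108
  G: 94 + 23.8 = 117.8 → 118
  B: 195 + 0.7×(128−195) = 195 − 46.9 = 148.1 → 148
rgb(108, 118, 148) = #6C7694.

#6C7694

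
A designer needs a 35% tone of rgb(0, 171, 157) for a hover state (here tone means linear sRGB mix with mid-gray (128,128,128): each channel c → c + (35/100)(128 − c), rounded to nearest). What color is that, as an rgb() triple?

A 35% tone moves each channel 35% toward 128:
  R: 0 + 44.8 = 44.8 → 45
  G: 171 − 15.05 = 155.95 → 156
  B: 157 − 10.15 = 146.85 → 147

rgb(45, 156, 147)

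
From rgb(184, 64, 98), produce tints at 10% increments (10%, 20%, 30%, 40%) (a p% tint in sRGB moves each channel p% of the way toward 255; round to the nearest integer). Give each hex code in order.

#bf5372, #c66681, #cd7991, #d48ca1

10%: (184 + 7.1 = 191.1→191, 64 + 19.1 = 83.1→83, 98 + 15.7 = 113.7→114) → #bf5372
20%: (184 + 14.2 = 198.2→198, 64 + 38.2 = 102.2→102, 98 + 31.4 = 129.4→129) → #c66681
30%: (184 + 21.3 = 205.3→205, 64 + 57.3 = 121.3→121, 98 + 47.1 = 145.1→145) → #cd7991
40%: (184 + 28.4 = 212.4→212, 64 + 76.4 = 140.4→140, 98 + 62.8 = 160.8→161) → #d48ca1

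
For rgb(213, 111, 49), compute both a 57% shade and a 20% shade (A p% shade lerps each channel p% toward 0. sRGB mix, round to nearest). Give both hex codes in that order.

#5C3015, #AA5927

57% shade:
  R: 213 − 121.41 = 91.59 → 92
  G: 111 + 0.57×(0−111) = 111 − 63.27 = 47.73 → 48
  B: 49 + 0.57×(0−49) = 49 − 27.93 = 21.07 → 21
  → #5C3015
20% shade:
  R: 213 − 42.6 = 170.4 → 170
  G: 111 + 0.2×(0−111) = 111 − 22.2 = 88.8 → 89
  B: 49 + 0.2×(0−49) = 49 − 9.8 = 39.2 → 39
  → #AA5927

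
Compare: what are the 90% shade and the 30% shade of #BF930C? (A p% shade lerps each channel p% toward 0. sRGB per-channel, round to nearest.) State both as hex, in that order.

#130F01, #866708

#BF930C is rgb(191, 147, 12).
90% shade:
  R: 191 + 0.9×(0−191) = 191 − 171.9 = 19.1 → 19
  G: 147 + 0.9×(0−147) = 147 − 132.3 = 14.7 → 15
  B: 12 − 10.8 = 1.2 → 1
  → #130F01
30% shade:
  R: 191 − 57.3 = 133.7 → 134
  G: 147 + 0.3×(0−147) = 147 − 44.1 = 102.9 → 103
  B: 12 + 0.3×(0−12) = 12 − 3.6 = 8.4 → 8
  → #866708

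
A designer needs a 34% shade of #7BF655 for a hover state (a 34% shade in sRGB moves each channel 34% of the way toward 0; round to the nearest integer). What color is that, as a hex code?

#7BF655 is rgb(123, 246, 85).
A 34% shade moves each channel 34% toward 0:
  R: 123 + 0.34×(0−123) = 123 − 41.82 = 81.18 → 81
  G: 246 + 0.34×(0−246) = 246 − 83.64 = 162.36 → 162
  B: 85 + 0.34×(0−85) = 85 − 28.9 = 56.1 → 56
rgb(81, 162, 56) = #51A238.

#51A238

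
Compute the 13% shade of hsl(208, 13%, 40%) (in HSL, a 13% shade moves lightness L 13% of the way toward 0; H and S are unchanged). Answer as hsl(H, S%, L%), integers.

hsl(208, 13%, 35%)

L moves 13% from 40 toward 0: 40 − 5.2 = 34.8 → 35.
H and S are unchanged.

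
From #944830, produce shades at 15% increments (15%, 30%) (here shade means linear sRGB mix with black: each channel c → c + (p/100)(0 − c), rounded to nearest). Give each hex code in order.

#944830 is rgb(148, 72, 48).
15%: (148 − 22.2 = 125.8→126, 72 − 10.8 = 61.2→61, 48 − 7.2 = 40.8→41) → #7E3D29
30%: (148 − 44.4 = 103.6→104, 72 − 21.6 = 50.4→50, 48 − 14.4 = 33.6→34) → #683222

#7E3D29, #683222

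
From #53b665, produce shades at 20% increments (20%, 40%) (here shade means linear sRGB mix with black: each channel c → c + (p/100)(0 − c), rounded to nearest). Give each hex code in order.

#429251, #326d3d

#53b665 is rgb(83, 182, 101).
20%: (83 − 16.6 = 66.4→66, 182 − 36.4 = 145.6→146, 101 − 20.2 = 80.8→81) → #429251
40%: (83 − 33.2 = 49.8→50, 182 − 72.8 = 109.2→109, 101 − 40.4 = 60.6→61) → #326d3d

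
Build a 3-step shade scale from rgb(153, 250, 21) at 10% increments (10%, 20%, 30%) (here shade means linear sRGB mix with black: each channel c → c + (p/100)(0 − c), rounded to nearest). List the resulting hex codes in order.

10%: (153 − 15.3 = 137.7→138, 250 − 25 = 225→225, 21 − 2.1 = 18.9→19) → #8AE113
20%: (153 − 30.6 = 122.4→122, 250 − 50 = 200→200, 21 − 4.2 = 16.8→17) → #7AC811
30%: (153 − 45.9 = 107.1→107, 250 − 75 = 175→175, 21 − 6.3 = 14.7→15) → #6BAF0F

#8AE113, #7AC811, #6BAF0F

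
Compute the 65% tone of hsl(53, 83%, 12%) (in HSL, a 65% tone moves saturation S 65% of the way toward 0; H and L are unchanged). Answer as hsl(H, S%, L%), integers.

hsl(53, 29%, 12%)

S moves 65% from 83 toward 0: 83 − 53.95 = 29.05 → 29.
H and L are unchanged.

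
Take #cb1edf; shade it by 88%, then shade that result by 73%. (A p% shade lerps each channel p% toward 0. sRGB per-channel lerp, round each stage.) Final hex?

#cb1edf is rgb(203, 30, 223).
An 88% shade moves each channel 88% toward 0:
  R: 203 + 0.88×(0−203) = 203 − 178.64 = 24.36 → 24
  G: 30 + 0.88×(0−30) = 30 − 26.4 = 3.6 → 4
  B: 223 + 0.88×(0−223) = 223 − 196.24 = 26.76 → 27
After the shade: rgb(24, 4, 27) = #18041b.
Per channel, c → c + 0.73(0 − c):
  R: 24 − 17.52 = 6.48 → 6
  G: 4 + 0.73×(0−4) = 4 − 2.92 = 1.08 → 1
  B: 27 − 19.71 = 7.29 → 7
rgb(6, 1, 7) = #060107.

#060107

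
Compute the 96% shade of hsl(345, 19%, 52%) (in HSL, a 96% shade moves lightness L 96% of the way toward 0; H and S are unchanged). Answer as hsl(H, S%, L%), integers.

L moves 96% from 52 toward 0: 52 − 49.92 = 2.08 → 2.
H and S are unchanged.

hsl(345, 19%, 2%)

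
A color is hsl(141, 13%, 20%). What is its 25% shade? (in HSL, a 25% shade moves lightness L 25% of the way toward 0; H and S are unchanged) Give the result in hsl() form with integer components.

L moves 25% from 20 toward 0: 20 − 5 = 15 → 15.
H and S are unchanged.

hsl(141, 13%, 15%)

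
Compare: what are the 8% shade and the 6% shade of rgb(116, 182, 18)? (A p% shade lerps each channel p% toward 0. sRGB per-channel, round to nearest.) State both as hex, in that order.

8% shade:
  R: 116 + 0.08×(0−116) = 116 − 9.28 = 106.72 → 107
  G: 182 − 14.56 = 167.44 → 167
  B: 18 − 1.44 = 16.56 → 17
  → #6ba711
6% shade:
  R: 116 + 0.06×(0−116) = 116 − 6.96 = 109.04 → 109
  G: 182 − 10.92 = 171.08 → 171
  B: 18 − 1.08 = 16.92 → 17
  → #6dab11

#6ba711, #6dab11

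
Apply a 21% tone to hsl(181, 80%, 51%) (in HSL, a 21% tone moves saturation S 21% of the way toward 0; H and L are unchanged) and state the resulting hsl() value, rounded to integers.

S moves 21% from 80 toward 0: 80 − 16.8 = 63.2 → 63.
H and L are unchanged.

hsl(181, 63%, 51%)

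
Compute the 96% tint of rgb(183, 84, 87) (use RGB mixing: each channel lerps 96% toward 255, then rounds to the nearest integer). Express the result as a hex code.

#FCF8F8

Lerp each channel 96% toward 255:
  R: 183 + 69.12 = 252.12 → 252
  G: 84 + 164.16 = 248.16 → 248
  B: 87 + 161.28 = 248.28 → 248
rgb(252, 248, 248) = #FCF8F8.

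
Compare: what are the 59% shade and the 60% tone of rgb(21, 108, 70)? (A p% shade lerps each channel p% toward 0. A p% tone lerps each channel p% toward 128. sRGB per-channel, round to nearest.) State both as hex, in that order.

59% shade:
  R: 21 − 12.39 = 8.61 → 9
  G: 108 − 63.72 = 44.28 → 44
  B: 70 − 41.3 = 28.7 → 29
  → #092C1D
60% tone:
  R: 21 + 0.6×(128−21) = 21 + 64.2 = 85.2 → 85
  G: 108 + 0.6×(128−108) = 108 + 12 = 120 → 120
  B: 70 + 34.8 = 104.8 → 105
  → #557869

#092C1D, #557869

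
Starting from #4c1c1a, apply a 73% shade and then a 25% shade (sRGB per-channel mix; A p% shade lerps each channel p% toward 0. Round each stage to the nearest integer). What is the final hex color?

#4c1c1a is rgb(76, 28, 26).
A 73% shade moves each channel 73% toward 0:
  R: 76 − 55.48 = 20.52 → 21
  G: 28 − 20.44 = 7.56 → 8
  B: 26 + 0.73×(0−26) = 26 − 18.98 = 7.02 → 7
After the shade: rgb(21, 8, 7) = #150807.
A 25% shade moves each channel 25% toward 0:
  R: 21 + 0.25×(0−21) = 21 − 5.25 = 15.75 → 16
  G: 8 + 0.25×(0−8) = 8 − 2 = 6 → 6
  B: 7 + 0.25×(0−7) = 7 − 1.75 = 5.25 → 5
rgb(16, 6, 5) = #100605.

#100605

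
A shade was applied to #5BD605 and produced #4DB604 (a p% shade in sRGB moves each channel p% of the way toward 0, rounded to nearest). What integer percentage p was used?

15%

#5BD605 is rgb(91, 214, 5); #4DB604 is rgb(77, 182, 4).
On the G channel (widest range): 182 ≈ 214 + (p/100)(0 − 214), so p ≈ 100×(182 − 214)/(0 − 214) = -3200/-214 = 14.95.
p = 15 reproduces all three channels after rounding.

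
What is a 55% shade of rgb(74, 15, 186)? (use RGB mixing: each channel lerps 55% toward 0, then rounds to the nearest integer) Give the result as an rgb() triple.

rgb(33, 7, 84)

Lerp each channel 55% toward 0:
  R: 74 + 0.55×(0−74) = 74 − 40.7 = 33.3 → 33
  G: 15 + 0.55×(0−15) = 15 − 8.25 = 6.75 → 7
  B: 186 − 102.3 = 83.7 → 84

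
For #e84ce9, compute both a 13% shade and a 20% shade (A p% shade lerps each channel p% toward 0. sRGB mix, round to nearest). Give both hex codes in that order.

#e84ce9 is rgb(232, 76, 233).
13% shade:
  R: 232 + 0.13×(0−232) = 232 − 30.16 = 201.84 → 202
  G: 76 − 9.88 = 66.12 → 66
  B: 233 − 30.29 = 202.71 → 203
  → #ca42cb
20% shade:
  R: 232 − 46.4 = 185.6 → 186
  G: 76 − 15.2 = 60.8 → 61
  B: 233 − 46.6 = 186.4 → 186
  → #ba3dba

#ca42cb, #ba3dba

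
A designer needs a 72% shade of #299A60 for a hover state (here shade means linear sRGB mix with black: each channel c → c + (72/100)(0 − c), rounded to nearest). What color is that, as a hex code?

#299A60 is rgb(41, 154, 96).
A 72% shade moves each channel 72% toward 0:
  R: 41 − 29.52 = 11.48 → 11
  G: 154 + 0.72×(0−154) = 154 − 110.88 = 43.12 → 43
  B: 96 − 69.12 = 26.88 → 27
rgb(11, 43, 27) = #0B2B1B.

#0B2B1B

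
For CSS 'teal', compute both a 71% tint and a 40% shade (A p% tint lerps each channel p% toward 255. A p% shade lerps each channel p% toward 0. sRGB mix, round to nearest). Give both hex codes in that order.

#b5dada, #004d4d

CSS teal is rgb(0, 128, 128).
71% tint:
  R: 0 + 0.71×(255−0) = 0 + 181.05 = 181.05 → 181
  G: 128 + 0.71×(255−128) = 128 + 90.17 = 218.17 → 218
  B: 128 + 0.71×(255−128) = 128 + 90.17 = 218.17 → 218
  → #b5dada
40% shade:
  R: 0 + 0 = 0 → 0
  G: 128 − 51.2 = 76.8 → 77
  B: 128 + 0.4×(0−128) = 128 − 51.2 = 76.8 → 77
  → #004d4d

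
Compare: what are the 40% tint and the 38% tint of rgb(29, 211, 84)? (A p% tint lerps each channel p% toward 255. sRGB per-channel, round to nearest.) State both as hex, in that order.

40% tint:
  R: 29 + 0.4×(255−29) = 29 + 90.4 = 119.4 → 119
  G: 211 + 17.6 = 228.6 → 229
  B: 84 + 0.4×(255−84) = 84 + 68.4 = 152.4 → 152
  → #77E598
38% tint:
  R: 29 + 0.38×(255−29) = 29 + 85.88 = 114.88 → 115
  G: 211 + 16.72 = 227.72 → 228
  B: 84 + 0.38×(255−84) = 84 + 64.98 = 148.98 → 149
  → #73E495

#77E598, #73E495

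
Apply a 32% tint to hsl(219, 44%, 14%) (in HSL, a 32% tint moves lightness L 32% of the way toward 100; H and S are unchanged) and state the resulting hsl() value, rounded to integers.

hsl(219, 44%, 42%)

L moves 32% from 14 toward 100: 14 + 27.52 = 41.52 → 42.
H and S are unchanged.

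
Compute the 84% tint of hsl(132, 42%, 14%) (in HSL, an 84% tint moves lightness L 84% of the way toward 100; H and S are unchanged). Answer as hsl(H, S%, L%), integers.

hsl(132, 42%, 86%)

L moves 84% from 14 toward 100: 14 + 72.24 = 86.24 → 86.
H and S are unchanged.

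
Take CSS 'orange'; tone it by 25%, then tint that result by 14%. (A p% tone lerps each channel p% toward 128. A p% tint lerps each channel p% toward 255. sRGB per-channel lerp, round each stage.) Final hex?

CSS orange is rgb(255, 165, 0).
A 25% tone moves each channel 25% toward 128:
  R: 255 + 0.25×(128−255) = 255 − 31.75 = 223.25 → 223
  G: 165 + 0.25×(128−165) = 165 − 9.25 = 155.75 → 156
  B: 0 + 0.25×(128−0) = 0 + 32 = 32 → 32
After the tone: rgb(223, 156, 32) = #df9c20.
Lerp each channel 14% toward 255:
  R: 223 + 4.48 = 227.48 → 227
  G: 156 + 13.86 = 169.86 → 170
  B: 32 + 0.14×(255−32) = 32 + 31.22 = 63.22 → 63
rgb(227, 170, 63) = #e3aa3f.

#e3aa3f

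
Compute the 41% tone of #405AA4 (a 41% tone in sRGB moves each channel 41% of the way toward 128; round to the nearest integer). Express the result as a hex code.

#5A6A95

#405AA4 is rgb(64, 90, 164).
Lerp each channel 41% toward 128:
  R: 64 + 0.41×(128−64) = 64 + 26.24 = 90.24 → 90
  G: 90 + 15.58 = 105.58 → 106
  B: 164 + 0.41×(128−164) = 164 − 14.76 = 149.24 → 149
rgb(90, 106, 149) = #5A6A95.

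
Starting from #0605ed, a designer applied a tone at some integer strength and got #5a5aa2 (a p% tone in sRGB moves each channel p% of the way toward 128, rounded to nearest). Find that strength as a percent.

69%

#0605ed is rgb(6, 5, 237); #5a5aa2 is rgb(90, 90, 162).
On the G channel (widest range): 90 ≈ 5 + (p/100)(128 − 5), so p ≈ 100×(90 − 5)/(128 − 5) = 8500/123 = 69.11.
p = 69 reproduces all three channels after rounding.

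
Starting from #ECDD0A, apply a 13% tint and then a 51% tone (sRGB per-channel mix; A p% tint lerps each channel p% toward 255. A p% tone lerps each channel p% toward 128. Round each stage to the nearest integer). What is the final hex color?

#ECDD0A is rgb(236, 221, 10).
A 13% tint moves each channel 13% toward 255:
  R: 236 + 0.13×(255−236) = 236 + 2.47 = 238.47 → 238
  G: 221 + 4.42 = 225.42 → 225
  B: 10 + 31.85 = 41.85 → 42
After the tint: rgb(238, 225, 42) = #EEE12A.
Lerp each channel 51% toward 128:
  R: 238 + 0.51×(128−238) = 238 − 56.1 = 181.9 → 182
  G: 225 − 49.47 = 175.53 → 176
  B: 42 + 0.51×(128−42) = 42 + 43.86 = 85.86 → 86
rgb(182, 176, 86) = #B6B056.

#B6B056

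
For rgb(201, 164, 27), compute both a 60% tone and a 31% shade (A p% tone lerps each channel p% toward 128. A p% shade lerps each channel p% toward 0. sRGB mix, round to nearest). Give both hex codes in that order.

60% tone:
  R: 201 − 43.8 = 157.2 → 157
  G: 164 + 0.6×(128−164) = 164 − 21.6 = 142.4 → 142
  B: 27 + 0.6×(128−27) = 27 + 60.6 = 87.6 → 88
  → #9D8E58
31% shade:
  R: 201 − 62.31 = 138.69 → 139
  G: 164 + 0.31×(0−164) = 164 − 50.84 = 113.16 → 113
  B: 27 + 0.31×(0−27) = 27 − 8.37 = 18.63 → 19
  → #8B7113

#9D8E58, #8B7113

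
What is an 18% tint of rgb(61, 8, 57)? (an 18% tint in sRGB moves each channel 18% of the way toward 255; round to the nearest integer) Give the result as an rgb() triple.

rgb(96, 52, 93)

Per channel, c → c + 0.18(255 − c):
  R: 61 + 0.18×(255−61) = 61 + 34.92 = 95.92 → 96
  G: 8 + 0.18×(255−8) = 8 + 44.46 = 52.46 → 52
  B: 57 + 0.18×(255−57) = 57 + 35.64 = 92.64 → 93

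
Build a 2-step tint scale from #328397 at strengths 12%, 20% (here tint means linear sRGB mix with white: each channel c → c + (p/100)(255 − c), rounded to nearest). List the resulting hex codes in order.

#328397 is rgb(50, 131, 151).
12%: (50 + 24.6 = 74.6→75, 131 + 14.88 = 145.88→146, 151 + 12.48 = 163.48→163) → #4b92a3
20%: (50 + 41 = 91→91, 131 + 24.8 = 155.8→156, 151 + 20.8 = 171.8→172) → #5b9cac

#4b92a3, #5b9cac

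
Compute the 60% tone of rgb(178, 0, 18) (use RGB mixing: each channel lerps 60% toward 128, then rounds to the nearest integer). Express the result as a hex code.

Lerp each channel 60% toward 128:
  R: 178 − 30 = 148 → 148
  G: 0 + 76.8 = 76.8 → 77
  B: 18 + 0.6×(128−18) = 18 + 66 = 84 → 84
rgb(148, 77, 84) = #944D54.

#944D54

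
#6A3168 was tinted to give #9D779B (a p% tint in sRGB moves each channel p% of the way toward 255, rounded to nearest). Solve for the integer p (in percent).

34%

#6A3168 is rgb(106, 49, 104); #9D779B is rgb(157, 119, 155).
On the G channel (widest range): 119 ≈ 49 + (p/100)(255 − 49), so p ≈ 100×(119 − 49)/(255 − 49) = 7000/206 = 33.98.
p = 34 reproduces all three channels after rounding.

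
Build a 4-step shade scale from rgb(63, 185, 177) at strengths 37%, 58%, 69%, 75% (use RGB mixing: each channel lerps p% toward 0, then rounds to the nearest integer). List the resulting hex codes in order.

#287570, #1a4e4a, #143937, #102e2c

37%: (63 − 23.31 = 39.69→40, 185 − 68.45 = 116.55→117, 177 − 65.49 = 111.51→112) → #287570
58%: (63 − 36.54 = 26.46→26, 185 − 107.3 = 77.7→78, 177 − 102.66 = 74.34→74) → #1a4e4a
69%: (63 − 43.47 = 19.53→20, 185 − 127.65 = 57.35→57, 177 − 122.13 = 54.87→55) → #143937
75%: (63 − 47.25 = 15.75→16, 185 − 138.75 = 46.25→46, 177 − 132.75 = 44.25→44) → #102e2c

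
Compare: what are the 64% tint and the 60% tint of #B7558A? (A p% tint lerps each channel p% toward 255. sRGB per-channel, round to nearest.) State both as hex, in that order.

#E5C2D5, #E2BBD0

#B7558A is rgb(183, 85, 138).
64% tint:
  R: 183 + 0.64×(255−183) = 183 + 46.08 = 229.08 → 229
  G: 85 + 0.64×(255−85) = 85 + 108.8 = 193.8 → 194
  B: 138 + 74.88 = 212.88 → 213
  → #E5C2D5
60% tint:
  R: 183 + 0.6×(255−183) = 183 + 43.2 = 226.2 → 226
  G: 85 + 102 = 187 → 187
  B: 138 + 0.6×(255−138) = 138 + 70.2 = 208.2 → 208
  → #E2BBD0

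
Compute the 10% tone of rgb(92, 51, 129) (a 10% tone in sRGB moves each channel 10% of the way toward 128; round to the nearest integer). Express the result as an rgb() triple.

Per channel, c → c + 0.1(128 − c):
  R: 92 + 3.6 = 95.6 → 96
  G: 51 + 7.7 = 58.7 → 59
  B: 129 + 0.1×(128−129) = 129 − 0.1 = 128.9 → 129

rgb(96, 59, 129)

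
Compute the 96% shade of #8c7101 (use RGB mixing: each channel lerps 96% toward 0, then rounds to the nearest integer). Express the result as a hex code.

#8c7101 is rgb(140, 113, 1).
Per channel, c → c + 0.96(0 − c):
  R: 140 + 0.96×(0−140) = 140 − 134.4 = 5.6 → 6
  G: 113 − 108.48 = 4.52 → 5
  B: 1 + 0.96×(0−1) = 1 − 0.96 = 0.04 → 0
rgb(6, 5, 0) = #060500.

#060500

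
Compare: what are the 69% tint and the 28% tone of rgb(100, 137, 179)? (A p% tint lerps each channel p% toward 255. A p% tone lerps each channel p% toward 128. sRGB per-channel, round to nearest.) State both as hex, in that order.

#CFDAE7, #6C86A5

69% tint:
  R: 100 + 106.95 = 206.95 → 207
  G: 137 + 0.69×(255−137) = 137 + 81.42 = 218.42 → 218
  B: 179 + 52.44 = 231.44 → 231
  → #CFDAE7
28% tone:
  R: 100 + 7.84 = 107.84 → 108
  G: 137 − 2.52 = 134.48 → 134
  B: 179 + 0.28×(128−179) = 179 − 14.28 = 164.72 → 165
  → #6C86A5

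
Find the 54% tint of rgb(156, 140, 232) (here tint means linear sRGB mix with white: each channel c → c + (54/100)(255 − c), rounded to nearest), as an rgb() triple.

Lerp each channel 54% toward 255:
  R: 156 + 0.54×(255−156) = 156 + 53.46 = 209.46 → 209
  G: 140 + 62.1 = 202.1 → 202
  B: 232 + 0.54×(255−232) = 232 + 12.42 = 244.42 → 244

rgb(209, 202, 244)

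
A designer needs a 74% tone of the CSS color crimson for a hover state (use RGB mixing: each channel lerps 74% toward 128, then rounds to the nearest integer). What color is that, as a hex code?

CSS crimson is rgb(220, 20, 60).
Lerp each channel 74% toward 128:
  R: 220 + 0.74×(128−220) = 220 − 68.08 = 151.92 → 152
  G: 20 + 0.74×(128−20) = 20 + 79.92 = 99.92 → 100
  B: 60 + 0.74×(128−60) = 60 + 50.32 = 110.32 → 110
rgb(152, 100, 110) = #98646e.

#98646e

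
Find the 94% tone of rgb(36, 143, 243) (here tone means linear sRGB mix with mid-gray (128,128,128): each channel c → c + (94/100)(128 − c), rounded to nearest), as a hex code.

#7a8187

Lerp each channel 94% toward 128:
  R: 36 + 86.48 = 122.48 → 122
  G: 143 + 0.94×(128−143) = 143 − 14.1 = 128.9 → 129
  B: 243 + 0.94×(128−243) = 243 − 108.1 = 134.9 → 135
rgb(122, 129, 135) = #7a8187.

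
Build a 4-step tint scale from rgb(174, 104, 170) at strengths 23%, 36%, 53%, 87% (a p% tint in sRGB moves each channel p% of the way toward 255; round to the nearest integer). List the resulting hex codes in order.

23%: (174 + 18.63 = 192.63→193, 104 + 34.73 = 138.73→139, 170 + 19.55 = 189.55→190) → #C18BBE
36%: (174 + 29.16 = 203.16→203, 104 + 54.36 = 158.36→158, 170 + 30.6 = 200.6→201) → #CB9EC9
53%: (174 + 42.93 = 216.93→217, 104 + 80.03 = 184.03→184, 170 + 45.05 = 215.05→215) → #D9B8D7
87%: (174 + 70.47 = 244.47→244, 104 + 131.37 = 235.37→235, 170 + 73.95 = 243.95→244) → #F4EBF4

#C18BBE, #CB9EC9, #D9B8D7, #F4EBF4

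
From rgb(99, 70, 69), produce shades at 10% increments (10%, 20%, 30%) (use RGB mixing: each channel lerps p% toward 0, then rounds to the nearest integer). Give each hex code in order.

#593F3E, #4F3837, #453130

10%: (99 − 9.9 = 89.1→89, 70 − 7 = 63→63, 69 − 6.9 = 62.1→62) → #593F3E
20%: (99 − 19.8 = 79.2→79, 70 − 14 = 56→56, 69 − 13.8 = 55.2→55) → #4F3837
30%: (99 − 29.7 = 69.3→69, 70 − 21 = 49→49, 69 − 20.7 = 48.3→48) → #453130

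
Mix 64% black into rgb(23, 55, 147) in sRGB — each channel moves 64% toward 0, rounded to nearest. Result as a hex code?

#081435

Lerp each channel 64% toward 0:
  R: 23 + 0.64×(0−23) = 23 − 14.72 = 8.28 → 8
  G: 55 − 35.2 = 19.8 → 20
  B: 147 − 94.08 = 52.92 → 53
rgb(8, 20, 53) = #081435.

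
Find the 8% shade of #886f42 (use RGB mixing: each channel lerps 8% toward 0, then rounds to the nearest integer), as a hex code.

#7d663d

#886f42 is rgb(136, 111, 66).
Lerp each channel 8% toward 0:
  R: 136 − 10.88 = 125.12 → 125
  G: 111 + 0.08×(0−111) = 111 − 8.88 = 102.12 → 102
  B: 66 + 0.08×(0−66) = 66 − 5.28 = 60.72 → 61
rgb(125, 102, 61) = #7d663d.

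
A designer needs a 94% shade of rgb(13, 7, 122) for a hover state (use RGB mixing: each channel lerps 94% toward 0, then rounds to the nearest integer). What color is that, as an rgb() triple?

Per channel, c → c + 0.94(0 − c):
  R: 13 − 12.22 = 0.78 → 1
  G: 7 − 6.58 = 0.42 → 0
  B: 122 + 0.94×(0−122) = 122 − 114.68 = 7.32 → 7

rgb(1, 0, 7)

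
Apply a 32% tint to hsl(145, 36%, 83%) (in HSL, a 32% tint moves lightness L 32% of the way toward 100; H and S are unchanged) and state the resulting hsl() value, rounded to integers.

hsl(145, 36%, 88%)

L moves 32% from 83 toward 100: 83 + 5.44 = 88.44 → 88.
H and S are unchanged.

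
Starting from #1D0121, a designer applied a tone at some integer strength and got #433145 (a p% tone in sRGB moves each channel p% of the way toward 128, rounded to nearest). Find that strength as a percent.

#1D0121 is rgb(29, 1, 33); #433145 is rgb(67, 49, 69).
On the G channel (widest range): 49 ≈ 1 + (p/100)(128 − 1), so p ≈ 100×(49 − 1)/(128 − 1) = 4800/127 = 37.80.
p = 38 reproduces all three channels after rounding.

38%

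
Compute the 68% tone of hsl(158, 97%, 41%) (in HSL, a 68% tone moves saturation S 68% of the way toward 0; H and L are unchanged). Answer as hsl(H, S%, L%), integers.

S moves 68% from 97 toward 0: 97 − 65.96 = 31.04 → 31.
H and L are unchanged.

hsl(158, 31%, 41%)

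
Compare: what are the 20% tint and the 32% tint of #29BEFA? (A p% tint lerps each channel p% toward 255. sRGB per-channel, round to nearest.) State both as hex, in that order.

#54CBFB, #6DD3FC

#29BEFA is rgb(41, 190, 250).
20% tint:
  R: 41 + 42.8 = 83.8 → 84
  G: 190 + 13 = 203 → 203
  B: 250 + 1 = 251 → 251
  → #54CBFB
32% tint:
  R: 41 + 0.32×(255−41) = 41 + 68.48 = 109.48 → 109
  G: 190 + 0.32×(255−190) = 190 + 20.8 = 210.8 → 211
  B: 250 + 0.32×(255−250) = 250 + 1.6 = 251.6 → 252
  → #6DD3FC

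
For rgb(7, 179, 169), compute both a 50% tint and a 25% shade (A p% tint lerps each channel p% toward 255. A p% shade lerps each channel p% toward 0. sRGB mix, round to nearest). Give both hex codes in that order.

50% tint:
  R: 7 + 0.5×(255−7) = 7 + 124 = 131 → 131
  G: 179 + 38 = 217 → 217
  B: 169 + 43 = 212 → 212
  → #83D9D4
25% shade:
  R: 7 + 0.25×(0−7) = 7 − 1.75 = 5.25 → 5
  G: 179 − 44.75 = 134.25 → 134
  B: 169 − 42.25 = 126.75 → 127
  → #05867F

#83D9D4, #05867F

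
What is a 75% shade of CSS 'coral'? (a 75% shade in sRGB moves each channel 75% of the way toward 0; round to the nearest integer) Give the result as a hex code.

CSS coral is rgb(255, 127, 80).
Lerp each channel 75% toward 0:
  R: 255 + 0.75×(0−255) = 255 − 191.25 = 63.75 → 64
  G: 127 − 95.25 = 31.75 → 32
  B: 80 + 0.75×(0−80) = 80 − 60 = 20 → 20
rgb(64, 32, 20) = #402014.

#402014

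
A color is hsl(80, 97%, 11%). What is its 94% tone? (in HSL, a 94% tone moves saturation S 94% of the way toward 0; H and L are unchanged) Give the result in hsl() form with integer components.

hsl(80, 6%, 11%)

S moves 94% from 97 toward 0: 97 − 91.18 = 5.82 → 6.
H and L are unchanged.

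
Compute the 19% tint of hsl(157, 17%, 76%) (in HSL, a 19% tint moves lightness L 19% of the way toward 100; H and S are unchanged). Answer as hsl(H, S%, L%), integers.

hsl(157, 17%, 81%)

L moves 19% from 76 toward 100: 76 + 4.56 = 80.56 → 81.
H and S are unchanged.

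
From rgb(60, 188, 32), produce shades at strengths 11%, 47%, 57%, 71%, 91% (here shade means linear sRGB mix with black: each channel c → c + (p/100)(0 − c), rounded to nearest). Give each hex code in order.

#35A71C, #206411, #1A510E, #113709, #051103

11%: (60 − 6.6 = 53.4→53, 188 − 20.68 = 167.32→167, 32 − 3.52 = 28.48→28) → #35A71C
47%: (60 − 28.2 = 31.8→32, 188 − 88.36 = 99.64→100, 32 − 15.04 = 16.96→17) → #206411
57%: (60 − 34.2 = 25.8→26, 188 − 107.16 = 80.84→81, 32 − 18.24 = 13.76→14) → #1A510E
71%: (60 − 42.6 = 17.4→17, 188 − 133.48 = 54.52→55, 32 − 22.72 = 9.28→9) → #113709
91%: (60 − 54.6 = 5.4→5, 188 − 171.08 = 16.92→17, 32 − 29.12 = 2.88→3) → #051103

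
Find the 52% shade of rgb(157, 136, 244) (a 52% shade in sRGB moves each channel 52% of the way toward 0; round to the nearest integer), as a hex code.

#4b4175

A 52% shade moves each channel 52% toward 0:
  R: 157 + 0.52×(0−157) = 157 − 81.64 = 75.36 → 75
  G: 136 − 70.72 = 65.28 → 65
  B: 244 + 0.52×(0−244) = 244 − 126.88 = 117.12 → 117
rgb(75, 65, 117) = #4b4175.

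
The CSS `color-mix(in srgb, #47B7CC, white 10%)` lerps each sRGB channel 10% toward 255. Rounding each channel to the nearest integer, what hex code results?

#59BED1

#47B7CC is rgb(71, 183, 204).
A 10% tint moves each channel 10% toward 255:
  R: 71 + 0.1×(255−71) = 71 + 18.4 = 89.4 → 89
  G: 183 + 7.2 = 190.2 → 190
  B: 204 + 0.1×(255−204) = 204 + 5.1 = 209.1 → 209
rgb(89, 190, 209) = #59BED1.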